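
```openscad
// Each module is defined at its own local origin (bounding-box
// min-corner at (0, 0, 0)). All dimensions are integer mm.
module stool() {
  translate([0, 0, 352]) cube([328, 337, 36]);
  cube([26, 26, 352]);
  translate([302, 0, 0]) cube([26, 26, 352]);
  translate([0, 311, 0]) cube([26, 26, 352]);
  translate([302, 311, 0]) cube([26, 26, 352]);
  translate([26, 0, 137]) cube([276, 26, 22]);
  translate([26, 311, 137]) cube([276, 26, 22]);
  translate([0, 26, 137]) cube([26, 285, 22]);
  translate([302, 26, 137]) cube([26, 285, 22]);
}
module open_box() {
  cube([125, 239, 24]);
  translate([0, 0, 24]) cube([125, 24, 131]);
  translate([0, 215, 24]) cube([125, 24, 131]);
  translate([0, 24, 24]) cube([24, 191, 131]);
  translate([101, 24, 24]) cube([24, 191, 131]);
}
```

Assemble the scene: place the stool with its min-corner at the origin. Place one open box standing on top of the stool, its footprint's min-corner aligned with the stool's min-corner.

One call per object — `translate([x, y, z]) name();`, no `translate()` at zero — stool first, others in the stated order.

stool();
translate([0, 0, 388]) open_box();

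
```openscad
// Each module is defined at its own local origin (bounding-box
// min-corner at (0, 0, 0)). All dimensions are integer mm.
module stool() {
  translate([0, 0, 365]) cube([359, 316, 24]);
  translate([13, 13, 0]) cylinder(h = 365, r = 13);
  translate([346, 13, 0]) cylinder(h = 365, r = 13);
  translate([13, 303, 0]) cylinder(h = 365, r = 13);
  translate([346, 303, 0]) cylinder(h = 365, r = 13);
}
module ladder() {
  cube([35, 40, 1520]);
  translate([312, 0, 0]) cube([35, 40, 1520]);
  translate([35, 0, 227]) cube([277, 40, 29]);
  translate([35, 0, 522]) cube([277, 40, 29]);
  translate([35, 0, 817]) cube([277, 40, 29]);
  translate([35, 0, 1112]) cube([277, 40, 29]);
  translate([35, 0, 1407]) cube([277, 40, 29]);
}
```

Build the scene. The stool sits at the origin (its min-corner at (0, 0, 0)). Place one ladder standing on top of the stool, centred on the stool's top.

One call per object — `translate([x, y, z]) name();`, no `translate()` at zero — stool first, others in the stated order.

stool();
translate([6, 138, 389]) ladder();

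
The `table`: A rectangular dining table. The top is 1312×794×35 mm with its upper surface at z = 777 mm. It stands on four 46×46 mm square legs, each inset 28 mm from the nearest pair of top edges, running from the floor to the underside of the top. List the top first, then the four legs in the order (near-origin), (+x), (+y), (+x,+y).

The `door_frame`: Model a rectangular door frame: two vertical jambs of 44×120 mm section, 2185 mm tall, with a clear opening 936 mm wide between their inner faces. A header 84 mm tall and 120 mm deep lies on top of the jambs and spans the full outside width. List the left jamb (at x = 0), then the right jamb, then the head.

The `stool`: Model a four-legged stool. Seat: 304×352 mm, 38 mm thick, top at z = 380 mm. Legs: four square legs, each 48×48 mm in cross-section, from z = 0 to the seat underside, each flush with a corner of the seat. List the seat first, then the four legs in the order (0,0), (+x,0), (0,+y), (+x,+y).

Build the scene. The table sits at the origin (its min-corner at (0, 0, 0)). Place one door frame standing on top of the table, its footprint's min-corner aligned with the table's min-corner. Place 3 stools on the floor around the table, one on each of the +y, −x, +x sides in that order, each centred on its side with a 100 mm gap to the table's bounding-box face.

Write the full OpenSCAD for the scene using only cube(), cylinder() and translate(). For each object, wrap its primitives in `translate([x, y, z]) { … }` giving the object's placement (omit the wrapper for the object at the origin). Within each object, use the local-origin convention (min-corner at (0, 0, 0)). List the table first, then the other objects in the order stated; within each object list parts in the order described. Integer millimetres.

translate([0, 0, 742]) cube([1312, 794, 35]);
translate([28, 28, 0]) cube([46, 46, 742]);
translate([1238, 28, 0]) cube([46, 46, 742]);
translate([28, 720, 0]) cube([46, 46, 742]);
translate([1238, 720, 0]) cube([46, 46, 742]);
translate([0, 0, 777]) {
  cube([44, 120, 2185]);
  translate([980, 0, 0]) cube([44, 120, 2185]);
  translate([0, 0, 2185]) cube([1024, 120, 84]);
}
translate([504, 894, 0]) {
  translate([0, 0, 342]) cube([304, 352, 38]);
  cube([48, 48, 342]);
  translate([256, 0, 0]) cube([48, 48, 342]);
  translate([0, 304, 0]) cube([48, 48, 342]);
  translate([256, 304, 0]) cube([48, 48, 342]);
}
translate([-404, 221, 0]) {
  translate([0, 0, 342]) cube([304, 352, 38]);
  cube([48, 48, 342]);
  translate([256, 0, 0]) cube([48, 48, 342]);
  translate([0, 304, 0]) cube([48, 48, 342]);
  translate([256, 304, 0]) cube([48, 48, 342]);
}
translate([1412, 221, 0]) {
  translate([0, 0, 342]) cube([304, 352, 38]);
  cube([48, 48, 342]);
  translate([256, 0, 0]) cube([48, 48, 342]);
  translate([0, 304, 0]) cube([48, 48, 342]);
  translate([256, 304, 0]) cube([48, 48, 342]);
}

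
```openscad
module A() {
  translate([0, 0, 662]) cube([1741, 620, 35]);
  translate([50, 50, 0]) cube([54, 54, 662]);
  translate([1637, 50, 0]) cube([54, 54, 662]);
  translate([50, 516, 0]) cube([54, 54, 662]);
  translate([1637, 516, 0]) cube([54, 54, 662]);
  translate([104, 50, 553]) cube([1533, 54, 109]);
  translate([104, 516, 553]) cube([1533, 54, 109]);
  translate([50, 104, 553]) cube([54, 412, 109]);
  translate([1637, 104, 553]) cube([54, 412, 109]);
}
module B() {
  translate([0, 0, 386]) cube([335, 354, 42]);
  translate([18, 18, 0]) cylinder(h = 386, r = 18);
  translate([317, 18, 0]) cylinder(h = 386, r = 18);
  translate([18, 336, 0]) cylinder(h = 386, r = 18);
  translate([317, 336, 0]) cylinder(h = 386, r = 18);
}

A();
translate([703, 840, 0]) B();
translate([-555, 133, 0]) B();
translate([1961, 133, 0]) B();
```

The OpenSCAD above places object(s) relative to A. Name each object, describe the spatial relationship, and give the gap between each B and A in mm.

A is a table. B is a stool. Three stools sit around the table at the +y, −x, +x sides. The gap between each stool and the table is 220 mm.

Each stool's nearest face is 220 mm from the table's bounding box.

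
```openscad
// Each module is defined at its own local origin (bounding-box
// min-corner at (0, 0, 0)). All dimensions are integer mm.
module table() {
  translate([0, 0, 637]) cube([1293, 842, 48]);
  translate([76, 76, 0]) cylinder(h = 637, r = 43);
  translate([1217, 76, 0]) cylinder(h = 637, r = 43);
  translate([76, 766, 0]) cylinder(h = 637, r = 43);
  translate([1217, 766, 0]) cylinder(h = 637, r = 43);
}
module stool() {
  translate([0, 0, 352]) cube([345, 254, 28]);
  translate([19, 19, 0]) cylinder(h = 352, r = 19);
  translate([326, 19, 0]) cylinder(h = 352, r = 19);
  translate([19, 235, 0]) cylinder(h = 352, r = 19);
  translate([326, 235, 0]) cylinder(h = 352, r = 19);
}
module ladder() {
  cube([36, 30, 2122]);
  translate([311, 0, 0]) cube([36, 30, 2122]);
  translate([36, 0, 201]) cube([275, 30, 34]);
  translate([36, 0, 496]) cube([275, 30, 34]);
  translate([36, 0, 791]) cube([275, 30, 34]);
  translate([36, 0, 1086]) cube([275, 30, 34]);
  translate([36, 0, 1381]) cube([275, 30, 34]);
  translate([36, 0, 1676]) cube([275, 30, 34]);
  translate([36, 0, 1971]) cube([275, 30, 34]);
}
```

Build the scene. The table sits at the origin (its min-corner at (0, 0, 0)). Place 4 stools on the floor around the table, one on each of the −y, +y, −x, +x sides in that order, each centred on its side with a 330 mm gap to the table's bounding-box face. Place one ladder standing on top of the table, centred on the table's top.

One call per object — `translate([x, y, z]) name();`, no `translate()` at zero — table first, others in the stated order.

table();
translate([474, -584, 0]) stool();
translate([474, 1172, 0]) stool();
translate([-675, 294, 0]) stool();
translate([1623, 294, 0]) stool();
translate([473, 406, 685]) ladder();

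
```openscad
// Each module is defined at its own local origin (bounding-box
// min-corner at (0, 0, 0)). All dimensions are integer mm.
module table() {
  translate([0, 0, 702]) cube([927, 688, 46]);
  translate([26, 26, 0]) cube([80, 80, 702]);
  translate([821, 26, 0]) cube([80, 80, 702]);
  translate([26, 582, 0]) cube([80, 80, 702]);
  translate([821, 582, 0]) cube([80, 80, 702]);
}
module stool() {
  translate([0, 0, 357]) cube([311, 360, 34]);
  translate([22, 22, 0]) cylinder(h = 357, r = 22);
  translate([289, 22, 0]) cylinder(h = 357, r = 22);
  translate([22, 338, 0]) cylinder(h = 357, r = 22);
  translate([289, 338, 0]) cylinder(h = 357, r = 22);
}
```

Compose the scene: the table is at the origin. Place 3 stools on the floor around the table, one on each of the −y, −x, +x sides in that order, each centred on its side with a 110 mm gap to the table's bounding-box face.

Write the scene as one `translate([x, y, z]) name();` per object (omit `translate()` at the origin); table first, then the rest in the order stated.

table();
translate([308, -470, 0]) stool();
translate([-421, 164, 0]) stool();
translate([1037, 164, 0]) stool();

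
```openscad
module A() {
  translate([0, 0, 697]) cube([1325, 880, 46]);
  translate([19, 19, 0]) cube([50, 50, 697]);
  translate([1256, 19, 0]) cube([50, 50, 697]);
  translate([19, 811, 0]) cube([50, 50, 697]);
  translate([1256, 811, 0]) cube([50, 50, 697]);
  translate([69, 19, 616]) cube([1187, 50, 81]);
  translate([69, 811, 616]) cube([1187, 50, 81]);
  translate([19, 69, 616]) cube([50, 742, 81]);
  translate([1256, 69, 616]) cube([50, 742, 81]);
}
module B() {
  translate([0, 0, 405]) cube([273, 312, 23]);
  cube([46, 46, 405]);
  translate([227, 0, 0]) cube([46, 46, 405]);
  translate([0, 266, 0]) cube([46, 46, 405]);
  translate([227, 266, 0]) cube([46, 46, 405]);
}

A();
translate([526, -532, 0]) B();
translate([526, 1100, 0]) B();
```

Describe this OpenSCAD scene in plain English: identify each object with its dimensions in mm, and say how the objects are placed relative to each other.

A is a table with a 1325×880 mm rectangular top, 46 mm thick, top surface at z = 743 mm, supported by four 50×50 mm square legs, each inset 19 mm from the nearest pair of top edges, running from the floor. Four apron rails, 50 mm thick and 81 mm tall, run between adjacent legs with their top edges flush with the underside of the top and their outer faces flush with the legs' outer faces.

B is a four-legged stool. The seat is 273×312 mm, 23 mm thick, top at z = 428 mm. It stands on four square legs, each 46×46 mm in cross-section, from z = 0 to the seat underside, each flush with a corner of the seat.

Two stools sit around the table at the −y, +y sides.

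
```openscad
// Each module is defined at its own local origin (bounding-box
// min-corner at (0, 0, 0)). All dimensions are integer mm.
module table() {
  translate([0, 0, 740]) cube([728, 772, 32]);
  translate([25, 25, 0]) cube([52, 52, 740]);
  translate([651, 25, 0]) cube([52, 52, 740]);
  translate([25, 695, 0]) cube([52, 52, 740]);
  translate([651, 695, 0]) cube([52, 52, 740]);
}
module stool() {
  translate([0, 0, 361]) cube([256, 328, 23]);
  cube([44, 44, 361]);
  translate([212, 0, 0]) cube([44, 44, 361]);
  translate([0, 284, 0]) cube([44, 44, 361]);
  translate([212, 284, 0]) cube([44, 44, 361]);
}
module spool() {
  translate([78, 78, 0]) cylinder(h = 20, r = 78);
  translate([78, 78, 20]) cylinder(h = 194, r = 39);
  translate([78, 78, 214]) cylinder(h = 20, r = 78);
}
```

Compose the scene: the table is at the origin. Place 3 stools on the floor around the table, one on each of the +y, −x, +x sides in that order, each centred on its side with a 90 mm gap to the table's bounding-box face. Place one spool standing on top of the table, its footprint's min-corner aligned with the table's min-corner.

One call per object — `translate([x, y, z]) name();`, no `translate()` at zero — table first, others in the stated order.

table();
translate([236, 862, 0]) stool();
translate([-346, 222, 0]) stool();
translate([818, 222, 0]) stool();
translate([0, 0, 772]) spool();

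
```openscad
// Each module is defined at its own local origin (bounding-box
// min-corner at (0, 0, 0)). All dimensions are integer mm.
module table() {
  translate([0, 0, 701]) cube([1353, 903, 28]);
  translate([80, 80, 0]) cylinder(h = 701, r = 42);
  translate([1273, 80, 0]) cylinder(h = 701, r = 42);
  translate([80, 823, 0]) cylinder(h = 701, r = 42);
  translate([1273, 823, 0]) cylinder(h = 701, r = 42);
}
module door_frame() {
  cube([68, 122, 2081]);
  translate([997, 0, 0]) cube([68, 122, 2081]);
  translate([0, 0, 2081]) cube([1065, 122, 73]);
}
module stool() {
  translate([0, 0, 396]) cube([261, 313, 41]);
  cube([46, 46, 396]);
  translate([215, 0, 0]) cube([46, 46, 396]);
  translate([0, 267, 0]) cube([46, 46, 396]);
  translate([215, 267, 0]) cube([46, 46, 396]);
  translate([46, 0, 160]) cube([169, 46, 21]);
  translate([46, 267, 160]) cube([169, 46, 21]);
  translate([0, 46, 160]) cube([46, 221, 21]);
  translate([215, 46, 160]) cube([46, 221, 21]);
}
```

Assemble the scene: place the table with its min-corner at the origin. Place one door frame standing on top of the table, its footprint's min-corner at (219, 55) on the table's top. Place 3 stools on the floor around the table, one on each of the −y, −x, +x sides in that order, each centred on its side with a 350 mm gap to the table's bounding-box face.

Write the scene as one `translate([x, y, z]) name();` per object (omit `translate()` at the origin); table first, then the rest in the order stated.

table();
translate([219, 55, 729]) door_frame();
translate([546, -663, 0]) stool();
translate([-611, 295, 0]) stool();
translate([1703, 295, 0]) stool();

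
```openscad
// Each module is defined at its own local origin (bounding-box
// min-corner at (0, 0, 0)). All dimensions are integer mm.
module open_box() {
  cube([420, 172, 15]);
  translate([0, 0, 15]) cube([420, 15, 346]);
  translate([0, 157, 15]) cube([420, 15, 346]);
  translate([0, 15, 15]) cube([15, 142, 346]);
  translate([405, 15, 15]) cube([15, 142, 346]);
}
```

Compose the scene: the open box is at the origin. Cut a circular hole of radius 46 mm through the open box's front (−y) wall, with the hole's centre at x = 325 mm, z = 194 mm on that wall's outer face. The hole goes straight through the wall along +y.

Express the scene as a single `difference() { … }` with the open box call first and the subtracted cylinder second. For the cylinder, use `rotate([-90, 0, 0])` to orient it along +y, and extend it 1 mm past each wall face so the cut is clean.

difference() {
  open_box();
  translate([325, -1, 194]) rotate([-90, 0, 0]) cylinder(h = 17, r = 46);
}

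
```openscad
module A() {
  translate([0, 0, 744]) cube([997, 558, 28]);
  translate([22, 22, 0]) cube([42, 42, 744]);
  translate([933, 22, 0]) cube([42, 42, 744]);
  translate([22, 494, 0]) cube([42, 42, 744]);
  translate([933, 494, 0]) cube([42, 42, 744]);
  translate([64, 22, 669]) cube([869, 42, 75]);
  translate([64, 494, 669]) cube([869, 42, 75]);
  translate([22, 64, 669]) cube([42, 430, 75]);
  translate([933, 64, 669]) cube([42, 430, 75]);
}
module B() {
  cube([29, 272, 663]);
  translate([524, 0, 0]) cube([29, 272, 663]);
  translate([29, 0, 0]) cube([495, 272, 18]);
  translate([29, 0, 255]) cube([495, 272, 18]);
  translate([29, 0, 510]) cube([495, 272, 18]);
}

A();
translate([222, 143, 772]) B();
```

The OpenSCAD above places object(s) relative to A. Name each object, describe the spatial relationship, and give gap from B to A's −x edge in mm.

A is a table. B is a bookshelf. The bookshelf is on top of the table, centred. The gap from the bookshelf to the table's −x edge is 222 mm.

The bookshelf's min-x is at 222; the table's min-x is 0; gap = 222 mm.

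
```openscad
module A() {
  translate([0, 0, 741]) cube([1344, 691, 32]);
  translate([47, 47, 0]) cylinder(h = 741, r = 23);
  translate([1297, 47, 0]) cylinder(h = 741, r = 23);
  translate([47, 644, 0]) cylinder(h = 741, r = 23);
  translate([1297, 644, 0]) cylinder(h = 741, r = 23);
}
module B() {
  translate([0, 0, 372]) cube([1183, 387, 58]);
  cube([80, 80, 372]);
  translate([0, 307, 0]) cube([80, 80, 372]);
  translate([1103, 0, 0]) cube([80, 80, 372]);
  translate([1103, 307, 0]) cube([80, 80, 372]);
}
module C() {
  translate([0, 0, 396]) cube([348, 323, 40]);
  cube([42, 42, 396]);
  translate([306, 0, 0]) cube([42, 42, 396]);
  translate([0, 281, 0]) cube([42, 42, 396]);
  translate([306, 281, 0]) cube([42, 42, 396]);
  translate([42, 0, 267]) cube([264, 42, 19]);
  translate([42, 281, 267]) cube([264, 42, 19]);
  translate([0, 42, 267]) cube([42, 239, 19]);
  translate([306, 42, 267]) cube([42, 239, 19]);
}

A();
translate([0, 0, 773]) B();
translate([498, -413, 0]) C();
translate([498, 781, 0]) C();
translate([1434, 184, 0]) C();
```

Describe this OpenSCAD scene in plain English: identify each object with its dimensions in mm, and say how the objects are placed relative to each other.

A is a table: top 1344 mm (x) × 691 mm (y), 32 mm thick, upper face at z = 773 mm, on four round legs of 46 mm diameter, each leg's bounding box inset 24 mm from the nearest pair of top edges, running from z = 0 to the bottom of the top.

B is a long wooden bench with a 1183 mm (x) × 387 mm (y) seat, 58 mm thick, its top surface 430 mm above the floor. Four 80 mm square legs at the seat corners, flush with the edges, run from z = 0 to the seat underside.

C is a four-legged stool. The seat is 348×323 mm, 40 mm thick, top at z = 436 mm. It stands on four square legs, each 42×42 mm in cross-section, from z = 0 to the seat underside, each flush with a corner of the seat. Four stretchers, 42 mm wide and 19 mm tall, connect adjacent legs with their undersides at z = 267 mm, each running between the inner faces of the legs it joins and aligned with the legs' outer faces on the other axis.

The bench is on top of the table. Three stools sit around the table at the −y, +y, +x sides.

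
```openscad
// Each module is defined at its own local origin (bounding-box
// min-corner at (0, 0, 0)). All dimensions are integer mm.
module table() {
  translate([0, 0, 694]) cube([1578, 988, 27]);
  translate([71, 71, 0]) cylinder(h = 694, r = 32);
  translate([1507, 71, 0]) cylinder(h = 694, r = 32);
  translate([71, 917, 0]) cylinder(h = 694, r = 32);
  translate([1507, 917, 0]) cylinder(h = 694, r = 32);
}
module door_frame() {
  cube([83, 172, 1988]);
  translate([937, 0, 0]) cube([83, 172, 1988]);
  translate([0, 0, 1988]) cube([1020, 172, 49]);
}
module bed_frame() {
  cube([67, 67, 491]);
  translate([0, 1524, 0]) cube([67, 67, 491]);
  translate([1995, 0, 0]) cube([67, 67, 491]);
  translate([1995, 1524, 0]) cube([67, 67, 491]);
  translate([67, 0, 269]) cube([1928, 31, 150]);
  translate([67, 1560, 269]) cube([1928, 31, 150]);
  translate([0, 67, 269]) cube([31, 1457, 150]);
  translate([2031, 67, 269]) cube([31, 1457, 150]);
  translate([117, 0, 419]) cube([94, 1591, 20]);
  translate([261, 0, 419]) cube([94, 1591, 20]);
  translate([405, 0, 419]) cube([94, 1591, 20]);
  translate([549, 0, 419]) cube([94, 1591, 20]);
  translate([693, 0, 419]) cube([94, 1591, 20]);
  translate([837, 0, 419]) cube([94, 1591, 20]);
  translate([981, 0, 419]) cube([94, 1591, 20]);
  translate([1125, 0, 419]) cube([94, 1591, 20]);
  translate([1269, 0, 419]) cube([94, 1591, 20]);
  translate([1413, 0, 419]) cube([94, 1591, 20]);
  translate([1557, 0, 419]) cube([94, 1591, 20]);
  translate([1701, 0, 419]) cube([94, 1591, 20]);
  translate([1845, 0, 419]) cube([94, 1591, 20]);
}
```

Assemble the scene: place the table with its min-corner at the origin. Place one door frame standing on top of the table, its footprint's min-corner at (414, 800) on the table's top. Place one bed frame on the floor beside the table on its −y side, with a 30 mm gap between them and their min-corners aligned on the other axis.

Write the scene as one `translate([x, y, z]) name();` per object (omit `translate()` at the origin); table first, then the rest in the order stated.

table();
translate([414, 800, 721]) door_frame();
translate([0, -1621, 0]) bed_frame();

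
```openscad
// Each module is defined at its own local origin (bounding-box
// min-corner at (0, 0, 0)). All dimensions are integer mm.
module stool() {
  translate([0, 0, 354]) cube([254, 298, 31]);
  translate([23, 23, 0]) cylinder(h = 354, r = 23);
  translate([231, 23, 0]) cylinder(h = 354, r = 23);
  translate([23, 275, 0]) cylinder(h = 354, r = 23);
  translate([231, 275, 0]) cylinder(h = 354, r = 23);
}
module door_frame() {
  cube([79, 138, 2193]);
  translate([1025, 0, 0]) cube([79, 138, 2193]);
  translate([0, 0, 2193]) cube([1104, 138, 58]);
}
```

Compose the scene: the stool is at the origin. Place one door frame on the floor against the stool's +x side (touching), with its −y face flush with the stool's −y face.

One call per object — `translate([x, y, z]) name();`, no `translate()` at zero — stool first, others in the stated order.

stool();
translate([254, 0, 0]) door_frame();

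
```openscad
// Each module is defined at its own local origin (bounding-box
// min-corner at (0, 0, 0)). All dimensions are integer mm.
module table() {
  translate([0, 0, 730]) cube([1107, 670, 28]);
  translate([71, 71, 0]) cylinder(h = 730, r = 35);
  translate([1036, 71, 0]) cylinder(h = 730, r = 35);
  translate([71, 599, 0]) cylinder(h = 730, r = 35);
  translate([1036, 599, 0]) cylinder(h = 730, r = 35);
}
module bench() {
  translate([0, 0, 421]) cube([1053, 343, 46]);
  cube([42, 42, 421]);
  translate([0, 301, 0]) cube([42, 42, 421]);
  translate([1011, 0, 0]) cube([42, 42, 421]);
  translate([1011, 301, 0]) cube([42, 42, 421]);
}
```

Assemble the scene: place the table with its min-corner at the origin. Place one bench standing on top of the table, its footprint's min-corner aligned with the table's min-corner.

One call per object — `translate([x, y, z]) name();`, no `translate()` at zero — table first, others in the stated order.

table();
translate([0, 0, 758]) bench();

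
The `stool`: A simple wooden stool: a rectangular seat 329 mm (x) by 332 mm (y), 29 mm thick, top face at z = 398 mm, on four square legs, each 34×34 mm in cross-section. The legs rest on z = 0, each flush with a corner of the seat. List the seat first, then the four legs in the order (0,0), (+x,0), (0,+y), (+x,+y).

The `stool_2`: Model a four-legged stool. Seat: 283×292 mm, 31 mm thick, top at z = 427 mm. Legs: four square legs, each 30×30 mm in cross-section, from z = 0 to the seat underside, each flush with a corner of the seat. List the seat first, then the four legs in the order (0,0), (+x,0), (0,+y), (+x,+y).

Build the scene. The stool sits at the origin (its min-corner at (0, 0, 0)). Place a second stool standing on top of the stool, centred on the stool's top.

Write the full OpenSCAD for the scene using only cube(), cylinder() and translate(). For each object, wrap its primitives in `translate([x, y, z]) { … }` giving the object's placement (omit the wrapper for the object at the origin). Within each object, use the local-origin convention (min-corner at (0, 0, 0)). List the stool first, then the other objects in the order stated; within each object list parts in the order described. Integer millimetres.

translate([0, 0, 369]) cube([329, 332, 29]);
cube([34, 34, 369]);
translate([295, 0, 0]) cube([34, 34, 369]);
translate([0, 298, 0]) cube([34, 34, 369]);
translate([295, 298, 0]) cube([34, 34, 369]);
translate([23, 20, 398]) {
  translate([0, 0, 396]) cube([283, 292, 31]);
  cube([30, 30, 396]);
  translate([253, 0, 0]) cube([30, 30, 396]);
  translate([0, 262, 0]) cube([30, 30, 396]);
  translate([253, 262, 0]) cube([30, 30, 396]);
}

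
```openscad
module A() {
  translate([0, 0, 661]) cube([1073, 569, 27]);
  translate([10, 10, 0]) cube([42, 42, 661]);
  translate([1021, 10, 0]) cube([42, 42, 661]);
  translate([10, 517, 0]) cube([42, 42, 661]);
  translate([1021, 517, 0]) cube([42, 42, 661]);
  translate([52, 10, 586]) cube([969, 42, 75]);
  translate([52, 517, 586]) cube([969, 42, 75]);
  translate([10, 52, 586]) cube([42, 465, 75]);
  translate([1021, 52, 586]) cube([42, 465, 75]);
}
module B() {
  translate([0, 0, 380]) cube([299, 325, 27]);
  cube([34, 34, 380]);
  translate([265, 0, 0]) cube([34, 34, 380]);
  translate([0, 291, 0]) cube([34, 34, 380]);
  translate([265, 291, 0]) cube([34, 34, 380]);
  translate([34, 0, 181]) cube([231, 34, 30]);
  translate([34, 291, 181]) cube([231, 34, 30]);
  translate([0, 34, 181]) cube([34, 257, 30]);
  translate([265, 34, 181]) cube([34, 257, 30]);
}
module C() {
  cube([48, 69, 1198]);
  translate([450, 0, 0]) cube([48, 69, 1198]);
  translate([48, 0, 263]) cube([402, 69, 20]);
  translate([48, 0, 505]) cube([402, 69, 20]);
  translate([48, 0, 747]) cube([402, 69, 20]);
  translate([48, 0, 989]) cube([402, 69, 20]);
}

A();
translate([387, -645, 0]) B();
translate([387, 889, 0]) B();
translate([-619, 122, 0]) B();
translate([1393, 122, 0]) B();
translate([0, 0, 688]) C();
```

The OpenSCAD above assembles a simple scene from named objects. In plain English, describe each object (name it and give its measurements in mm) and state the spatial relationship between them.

A is a table: top 1073 mm (x) × 569 mm (y), 27 mm thick, upper face at z = 688 mm, on four 42×42 mm square legs, each inset 10 mm from the nearest pair of top edges, running from z = 0 to the bottom of the top. Four apron rails, 42 mm thick and 75 mm tall, run between adjacent legs with their top edges flush with the underside of the top and their outer faces flush with the legs' outer faces.

B is a simple wooden stool: a rectangular seat 299 mm (x) by 325 mm (y), 27 mm thick, top face at z = 407 mm, on four square legs, each 34×34 mm in cross-section. The legs rest on z = 0, each flush with a corner of the seat. Four stretchers, 34 mm wide and 30 mm tall, connect adjacent legs with their undersides at z = 181 mm, each running between the inner faces of the legs it joins and aligned with the legs' outer faces on the other axis.

C is a straight ladder. Two 48×69 mm vertical rails, 1198 mm tall, stand 498 mm apart (outside-to-outside) with their front faces coplanar on the −y side. 4 rungs, each 69 mm deep and 20 mm tall, span between the inner faces of the rails, front faces flush with the rails. The lowest rung's underside is at z = 263 mm and rungs are spaced 242 mm apart (underside to underside).

Four stools sit around the table at the −y, +y, −x, +x sides. The ladder is on top of the table.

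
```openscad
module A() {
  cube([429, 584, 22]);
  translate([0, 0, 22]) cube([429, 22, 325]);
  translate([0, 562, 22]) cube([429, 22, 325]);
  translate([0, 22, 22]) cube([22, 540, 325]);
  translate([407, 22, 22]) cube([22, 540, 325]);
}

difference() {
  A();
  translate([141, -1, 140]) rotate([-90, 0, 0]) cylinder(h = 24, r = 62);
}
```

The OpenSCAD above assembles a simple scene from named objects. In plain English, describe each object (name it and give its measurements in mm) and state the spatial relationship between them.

A is an open storage box with external size 429×584×347 mm and wall thickness 22 mm (the base is also 22 mm thick). The base covers the whole footprint; the four walls stand on the base, with the y-facing walls full-width and the x-facing walls fitting between their inner faces.

The open box has a circular hole of radius 62 mm through its front wall, centred at (x = 141, z = 140).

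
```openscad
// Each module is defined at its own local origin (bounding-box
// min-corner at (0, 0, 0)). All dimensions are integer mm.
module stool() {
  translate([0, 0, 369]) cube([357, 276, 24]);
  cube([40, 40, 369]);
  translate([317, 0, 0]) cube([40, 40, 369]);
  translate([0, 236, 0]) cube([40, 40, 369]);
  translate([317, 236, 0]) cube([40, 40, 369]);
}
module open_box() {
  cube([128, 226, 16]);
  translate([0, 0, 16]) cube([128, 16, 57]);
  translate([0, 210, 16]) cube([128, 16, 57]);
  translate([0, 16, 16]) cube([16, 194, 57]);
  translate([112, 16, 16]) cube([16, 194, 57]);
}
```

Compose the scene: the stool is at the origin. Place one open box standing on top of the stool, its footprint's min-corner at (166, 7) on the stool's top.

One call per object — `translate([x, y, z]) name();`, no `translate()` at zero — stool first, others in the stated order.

stool();
translate([166, 7, 393]) open_box();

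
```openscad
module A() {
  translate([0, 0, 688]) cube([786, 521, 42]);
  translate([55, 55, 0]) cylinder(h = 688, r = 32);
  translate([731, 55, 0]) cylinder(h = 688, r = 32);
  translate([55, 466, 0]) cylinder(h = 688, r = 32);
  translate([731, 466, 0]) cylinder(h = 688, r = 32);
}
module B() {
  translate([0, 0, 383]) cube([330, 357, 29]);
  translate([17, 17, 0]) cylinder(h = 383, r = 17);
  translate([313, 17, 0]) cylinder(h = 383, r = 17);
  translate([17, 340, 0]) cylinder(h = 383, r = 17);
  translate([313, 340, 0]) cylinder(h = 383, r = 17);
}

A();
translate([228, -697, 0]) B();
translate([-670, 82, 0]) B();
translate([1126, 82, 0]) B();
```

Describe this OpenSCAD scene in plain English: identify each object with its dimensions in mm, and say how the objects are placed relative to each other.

A is a table: top 786 mm (x) × 521 mm (y), 42 mm thick, upper face at z = 730 mm, on four round legs of 64 mm diameter, each leg's bounding box inset 23 mm from the nearest pair of top edges, running from z = 0 to the bottom of the top.

B is a four-legged stool. The seat is 330×357 mm, 29 mm thick, top at z = 412 mm. It stands on four round legs, each 34 mm in diameter, from z = 0 to the seat underside, each leg's axis is inset half a diameter from the nearest pair of seat edges (so the leg's bounding box is flush with the corner).

Three stools sit around the table at the −y, −x, +x sides.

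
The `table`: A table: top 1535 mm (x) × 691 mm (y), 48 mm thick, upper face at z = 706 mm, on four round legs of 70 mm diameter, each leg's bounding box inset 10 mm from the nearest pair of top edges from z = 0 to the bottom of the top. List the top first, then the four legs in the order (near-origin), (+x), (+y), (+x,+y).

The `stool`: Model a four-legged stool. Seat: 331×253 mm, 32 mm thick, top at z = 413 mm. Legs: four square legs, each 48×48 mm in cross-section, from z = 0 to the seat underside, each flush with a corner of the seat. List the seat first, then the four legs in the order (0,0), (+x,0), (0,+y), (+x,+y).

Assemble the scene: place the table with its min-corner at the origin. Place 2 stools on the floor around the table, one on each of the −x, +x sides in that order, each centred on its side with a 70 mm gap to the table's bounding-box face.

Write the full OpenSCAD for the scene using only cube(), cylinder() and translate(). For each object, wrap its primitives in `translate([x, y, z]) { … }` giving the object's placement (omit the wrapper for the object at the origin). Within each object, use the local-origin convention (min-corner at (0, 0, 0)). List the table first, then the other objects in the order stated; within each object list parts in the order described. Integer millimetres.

translate([0, 0, 658]) cube([1535, 691, 48]);
translate([45, 45, 0]) cylinder(h = 658, r = 35);
translate([1490, 45, 0]) cylinder(h = 658, r = 35);
translate([45, 646, 0]) cylinder(h = 658, r = 35);
translate([1490, 646, 0]) cylinder(h = 658, r = 35);
translate([-401, 219, 0]) {
  translate([0, 0, 381]) cube([331, 253, 32]);
  cube([48, 48, 381]);
  translate([283, 0, 0]) cube([48, 48, 381]);
  translate([0, 205, 0]) cube([48, 48, 381]);
  translate([283, 205, 0]) cube([48, 48, 381]);
}
translate([1605, 219, 0]) {
  translate([0, 0, 381]) cube([331, 253, 32]);
  cube([48, 48, 381]);
  translate([283, 0, 0]) cube([48, 48, 381]);
  translate([0, 205, 0]) cube([48, 48, 381]);
  translate([283, 205, 0]) cube([48, 48, 381]);
}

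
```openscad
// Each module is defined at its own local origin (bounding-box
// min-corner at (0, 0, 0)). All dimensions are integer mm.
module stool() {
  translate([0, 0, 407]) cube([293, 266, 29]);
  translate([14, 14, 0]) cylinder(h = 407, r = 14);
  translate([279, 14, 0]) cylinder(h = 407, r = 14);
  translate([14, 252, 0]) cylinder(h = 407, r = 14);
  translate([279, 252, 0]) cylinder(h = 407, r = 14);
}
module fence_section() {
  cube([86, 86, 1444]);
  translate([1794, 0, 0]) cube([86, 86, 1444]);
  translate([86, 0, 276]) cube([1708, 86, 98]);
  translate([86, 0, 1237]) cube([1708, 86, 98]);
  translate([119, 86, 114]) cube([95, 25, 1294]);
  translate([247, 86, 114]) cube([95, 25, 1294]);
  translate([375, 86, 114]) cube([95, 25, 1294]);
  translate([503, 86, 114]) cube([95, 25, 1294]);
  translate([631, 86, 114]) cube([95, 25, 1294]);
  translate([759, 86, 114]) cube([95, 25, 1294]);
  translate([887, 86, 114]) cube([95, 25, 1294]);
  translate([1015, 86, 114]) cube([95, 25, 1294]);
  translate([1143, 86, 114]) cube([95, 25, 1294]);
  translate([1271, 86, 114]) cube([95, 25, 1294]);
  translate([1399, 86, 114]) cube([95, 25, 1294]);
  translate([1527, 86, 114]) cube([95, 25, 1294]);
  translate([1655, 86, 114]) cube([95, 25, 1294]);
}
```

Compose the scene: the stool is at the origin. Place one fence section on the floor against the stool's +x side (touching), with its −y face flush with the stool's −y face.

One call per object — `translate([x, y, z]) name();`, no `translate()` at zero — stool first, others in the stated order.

stool();
translate([293, 0, 0]) fence_section();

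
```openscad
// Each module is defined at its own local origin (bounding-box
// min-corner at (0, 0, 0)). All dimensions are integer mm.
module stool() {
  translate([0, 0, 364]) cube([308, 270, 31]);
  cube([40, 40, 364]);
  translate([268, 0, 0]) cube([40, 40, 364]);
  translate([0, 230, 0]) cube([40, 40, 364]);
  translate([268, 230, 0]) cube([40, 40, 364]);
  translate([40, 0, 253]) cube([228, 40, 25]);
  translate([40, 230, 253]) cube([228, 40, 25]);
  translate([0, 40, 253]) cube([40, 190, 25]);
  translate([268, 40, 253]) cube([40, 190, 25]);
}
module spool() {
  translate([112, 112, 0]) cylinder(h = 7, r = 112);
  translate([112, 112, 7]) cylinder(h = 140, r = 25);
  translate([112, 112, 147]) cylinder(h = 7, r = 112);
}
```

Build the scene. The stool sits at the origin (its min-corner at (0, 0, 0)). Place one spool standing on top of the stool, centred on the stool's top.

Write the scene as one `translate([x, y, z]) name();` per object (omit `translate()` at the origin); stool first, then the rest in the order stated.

stool();
translate([42, 23, 395]) spool();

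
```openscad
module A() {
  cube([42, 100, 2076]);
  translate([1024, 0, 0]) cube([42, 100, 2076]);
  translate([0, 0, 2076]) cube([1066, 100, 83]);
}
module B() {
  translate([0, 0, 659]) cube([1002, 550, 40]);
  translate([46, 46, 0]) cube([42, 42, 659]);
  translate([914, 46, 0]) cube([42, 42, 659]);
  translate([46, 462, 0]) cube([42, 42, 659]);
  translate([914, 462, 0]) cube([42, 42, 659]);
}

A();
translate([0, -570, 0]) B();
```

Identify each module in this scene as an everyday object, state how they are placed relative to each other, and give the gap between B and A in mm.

A is a door frame. B is a table. The table is on the floor beside the door frame on its −y side. The gap between the table and the door frame is 20 mm.

The table's nearest face is 20 mm from the door frame's −y face.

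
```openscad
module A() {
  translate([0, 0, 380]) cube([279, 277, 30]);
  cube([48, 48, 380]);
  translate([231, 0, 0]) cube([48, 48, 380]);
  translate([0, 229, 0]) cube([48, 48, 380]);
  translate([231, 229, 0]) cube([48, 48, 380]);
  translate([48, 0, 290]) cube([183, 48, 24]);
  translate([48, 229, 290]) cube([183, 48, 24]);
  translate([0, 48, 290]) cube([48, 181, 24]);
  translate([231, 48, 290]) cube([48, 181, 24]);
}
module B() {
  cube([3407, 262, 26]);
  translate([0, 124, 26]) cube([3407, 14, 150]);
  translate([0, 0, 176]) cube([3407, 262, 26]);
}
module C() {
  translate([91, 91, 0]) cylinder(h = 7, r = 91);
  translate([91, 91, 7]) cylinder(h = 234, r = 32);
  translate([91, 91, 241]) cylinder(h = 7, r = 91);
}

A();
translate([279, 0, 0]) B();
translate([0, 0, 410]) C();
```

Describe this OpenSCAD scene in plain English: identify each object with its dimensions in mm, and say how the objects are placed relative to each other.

A is a four-legged stool. The seat is a 279×277×30 mm slab whose top surface is at z = 410 mm; four square legs, each 48×48 mm in cross-section, run from the floor (z = 0) to the underside of the seat, each flush with a corner of the seat. Four stretchers, 48 mm wide and 24 mm tall, connect adjacent legs with their undersides at z = 290 mm, each running between the inner faces of the legs it joins and aligned with the legs' outer faces on the other axis.

B is an I-beam lying along x, 3407 mm long. Overall section height 202 mm. Two flanges 262 mm wide (y) and 26 mm thick, one on the floor and one at the top; a web 14 mm thick runs between them, centred on the flange width.

C is a spool: two coaxial disc flanges of radius 91 mm and thickness 7 mm, joined by a core cylinder of radius 32 mm and height 234 mm. The lower flange rests on z = 0 and the three cylinders share a vertical axis.

The I-beam is against the stool's +x side, with their −y faces flush. The spool is on top of the stool.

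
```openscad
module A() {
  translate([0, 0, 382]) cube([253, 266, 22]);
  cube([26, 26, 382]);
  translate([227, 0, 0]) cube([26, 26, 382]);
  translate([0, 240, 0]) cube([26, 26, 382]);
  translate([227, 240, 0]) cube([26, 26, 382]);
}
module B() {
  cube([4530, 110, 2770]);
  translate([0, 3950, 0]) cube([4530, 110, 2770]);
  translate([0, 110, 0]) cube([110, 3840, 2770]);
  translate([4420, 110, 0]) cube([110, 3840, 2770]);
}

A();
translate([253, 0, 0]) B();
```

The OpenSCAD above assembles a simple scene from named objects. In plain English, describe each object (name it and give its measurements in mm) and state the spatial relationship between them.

A is a simple wooden stool: a rectangular seat 253 mm (x) by 266 mm (y), 22 mm thick, top face at z = 404 mm, on four square legs, each 26×26 mm in cross-section. The legs rest on z = 0, each flush with a corner of the seat.

B is the wall frame of a small rectangular building: four walls, each 2770 mm tall and 110 mm thick, enclosing a footprint 4530 mm (x) by 4060 mm (y) outside-to-outside, with no floor or roof. The front and back walls (the −y and +y sides) span the full width; the two side walls fit between them.

The house frame is against the stool's +x side, with their −y faces flush.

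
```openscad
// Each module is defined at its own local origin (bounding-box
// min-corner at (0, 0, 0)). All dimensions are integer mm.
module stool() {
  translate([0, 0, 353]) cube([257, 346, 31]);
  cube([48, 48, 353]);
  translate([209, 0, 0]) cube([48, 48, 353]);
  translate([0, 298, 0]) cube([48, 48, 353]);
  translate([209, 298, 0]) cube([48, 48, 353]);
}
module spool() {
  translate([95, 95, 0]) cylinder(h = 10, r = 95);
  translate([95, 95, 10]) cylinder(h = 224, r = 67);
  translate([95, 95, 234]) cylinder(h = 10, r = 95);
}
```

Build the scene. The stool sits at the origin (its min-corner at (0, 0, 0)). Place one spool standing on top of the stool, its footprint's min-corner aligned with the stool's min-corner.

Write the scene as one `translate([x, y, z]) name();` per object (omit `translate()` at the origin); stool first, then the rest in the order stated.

stool();
translate([0, 0, 384]) spool();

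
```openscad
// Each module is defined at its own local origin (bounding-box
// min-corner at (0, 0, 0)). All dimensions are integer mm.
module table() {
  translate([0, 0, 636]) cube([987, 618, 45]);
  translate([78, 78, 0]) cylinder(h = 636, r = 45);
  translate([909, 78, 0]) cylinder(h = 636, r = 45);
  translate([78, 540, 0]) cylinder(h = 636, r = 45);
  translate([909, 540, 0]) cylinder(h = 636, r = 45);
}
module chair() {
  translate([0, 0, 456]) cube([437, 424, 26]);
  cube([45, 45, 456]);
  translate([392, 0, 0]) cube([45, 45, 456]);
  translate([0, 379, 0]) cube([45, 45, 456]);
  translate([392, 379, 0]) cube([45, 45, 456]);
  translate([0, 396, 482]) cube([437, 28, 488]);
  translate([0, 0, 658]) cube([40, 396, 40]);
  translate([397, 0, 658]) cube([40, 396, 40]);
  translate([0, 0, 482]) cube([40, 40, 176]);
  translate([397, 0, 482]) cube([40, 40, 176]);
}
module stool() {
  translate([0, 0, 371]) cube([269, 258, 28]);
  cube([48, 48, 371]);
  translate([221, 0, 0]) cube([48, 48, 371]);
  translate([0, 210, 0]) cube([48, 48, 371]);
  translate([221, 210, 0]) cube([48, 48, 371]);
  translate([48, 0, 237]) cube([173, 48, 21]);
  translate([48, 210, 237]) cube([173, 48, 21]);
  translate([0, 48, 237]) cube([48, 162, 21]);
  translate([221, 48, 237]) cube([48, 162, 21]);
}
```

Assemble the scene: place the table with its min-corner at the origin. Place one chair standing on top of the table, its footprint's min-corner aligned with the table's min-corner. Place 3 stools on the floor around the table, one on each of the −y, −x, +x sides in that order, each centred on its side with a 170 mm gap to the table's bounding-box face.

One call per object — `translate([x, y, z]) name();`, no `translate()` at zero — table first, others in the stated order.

table();
translate([0, 0, 681]) chair();
translate([359, -428, 0]) stool();
translate([-439, 180, 0]) stool();
translate([1157, 180, 0]) stool();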